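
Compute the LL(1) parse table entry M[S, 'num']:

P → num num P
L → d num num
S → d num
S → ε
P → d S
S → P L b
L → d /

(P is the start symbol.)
S → P L b

To find M[S, 'num'], we find productions for S where 'num' is in the predict set (PREDICT(N → α) = (FIRST(α) \ {ε}) ∪ (FOLLOW(N) if α ⇒* ε)).

Relevant sets:
  FIRST(P) = { 'd', 'num' }
  FOLLOW(S) = { $, 'd' }

S → d num: PREDICT = { 'd' }
S → ε: PREDICT = { $, 'd' }
S → P L b: PREDICT = { 'd', 'num' }
  'num' is in predict set, so this production goes in M[S, 'num']

M[S, 'num'] = S → P L b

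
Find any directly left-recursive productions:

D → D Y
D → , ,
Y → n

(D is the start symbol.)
D → D Y: LEFT RECURSIVE (starts with D)
D → , ,: starts with ','
Y → n: starts with n

The grammar has direct left recursion on: D.

Answer: Yes, D is left-recursive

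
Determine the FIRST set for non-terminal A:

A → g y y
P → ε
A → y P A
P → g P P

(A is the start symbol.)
{ 'g', 'y' }

To compute FIRST(A), examine every production with A on the left-hand side, reading each right-hand side left to right until a non-nullable symbol is reached.

From A → g y y:
  - g is a terminal: add 'g' and stop
From A → y P A:
  - y is a terminal: add 'y' and stop

Collecting: FIRST(A) = { 'g', 'y' }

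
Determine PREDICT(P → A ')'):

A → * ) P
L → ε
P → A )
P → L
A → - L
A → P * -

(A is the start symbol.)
PREDICT(P → A ')') = (FIRST(RHS) \ {ε}) ∪ (FOLLOW(P) if ε ∈ FIRST(RHS), i.e. RHS ⇒* ε)
FIRST(A) = { '*', '-' }
FIRST(A ')') = { '*', '-' }
ε ∉ FIRST(A ')'), so FOLLOW(P) is not added.
PREDICT(P → A ')') = { '*', '-' }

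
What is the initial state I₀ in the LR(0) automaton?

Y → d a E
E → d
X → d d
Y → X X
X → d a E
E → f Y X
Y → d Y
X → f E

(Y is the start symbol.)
First, augment the grammar with Y' → Y
I₀ = CLOSURE({ [Y' → . Y] }):
  [Y' → . Y] has the dot before Y: add [Y → . d a E], [Y → . X X], [Y → . d Y]
  [Y → . X X] has the dot before X: add [X → . d d], [X → . d a E], [X → . f E]
No further items can be added.

I₀ = { [X → . d a E], [X → . d d], [X → . f E], [Y → . X X], [Y → . d Y], [Y → . d a E], [Y' → . Y] }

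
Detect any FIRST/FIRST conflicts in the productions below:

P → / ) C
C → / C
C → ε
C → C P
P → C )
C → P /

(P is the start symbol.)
Yes. P → '/' ')' C / P → C ')' on { '/' }; C → '/' C / C → C P on { '/' }; C → '/' C / C → P '/' on { '/' }; C → C P / C → P '/' on { ')', '/' }

FIRST sets of the non-terminals at (or reachable through a nullable prefix from) the front of some alternative:
  FIRST(C) = { ')', '/', ε }
  FIRST(P) = { ')', '/' }

Productions for P:
  P → / ) C: FIRST = { '/' }
  P → C ): FIRST = { ')', '/' }
Productions for C:
  C → / C: FIRST = { '/' }
  C → ε: FIRST = { ε }
  C → C P: FIRST = { ')', '/' }
  C → P /: FIRST = { ')', '/' }

Conflict for P: P → / ) C and P → C )
  Overlap: { '/' }
Conflict for C: C → / C and C → C P
  Overlap: { '/' }
Conflict for C: C → / C and C → P /
  Overlap: { '/' }
Conflict for C: C → C P and C → P /
  Overlap: { ')', '/' }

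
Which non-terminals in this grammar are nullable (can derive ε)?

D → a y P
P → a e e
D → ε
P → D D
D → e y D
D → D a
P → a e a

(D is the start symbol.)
{ 'D', 'P' }

A non-terminal is nullable if it can derive ε (the empty string): either it has an ε-production, or it has a production whose right-hand side consists entirely of nullable non-terminals.

ε-productions: D → ε
So D is immediately nullable.
P → D D: every symbol on the right is nullable, so P is nullable too.
Every non-terminal is now nullable.
Nullable = { 'D', 'P' }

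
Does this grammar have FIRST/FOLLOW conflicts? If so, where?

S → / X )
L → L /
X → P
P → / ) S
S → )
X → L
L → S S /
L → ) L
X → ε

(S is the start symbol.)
Yes. X → L with FOLLOW(X) on { ')' }

Nullable non-terminals: X.
FIRST sets used below: FIRST(P) = { '/' }, FIRST(L) = { ')', '/' }

X: nullable alternative(s) X → ε; FOLLOW(X) = { ')' }
  X → P: FIRST \ {ε} = { '/' } — disjoint from FOLLOW(X)
  X → L: FIRST \ {ε} = { ')', '/' } — overlaps FOLLOW(X) on { ')' }: CONFLICT
  X → ε: FIRST \ {ε} = { } — this is the only nullable alternative, skip

L, P, S have no nullable alternative, so no FIRST/FOLLOW check is needed there.

So the grammar has 1 FIRST/FOLLOW conflict (marked CONFLICT above).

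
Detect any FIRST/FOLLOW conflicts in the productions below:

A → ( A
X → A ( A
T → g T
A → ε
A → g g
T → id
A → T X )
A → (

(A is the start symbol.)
Nullable non-terminals: A.
FIRST sets used below: FIRST(T) = { 'g', 'id' }

A: nullable alternative(s) A → ε; FOLLOW(A) = { $, '(', ')' }
  A → ( A: FIRST \ {ε} = { '(' } — overlaps FOLLOW(A) on { '(' }: CONFLICT
  A → ε: FIRST \ {ε} = { } — this is the only nullable alternative, skip
  A → g g: FIRST \ {ε} = { 'g' } — disjoint from FOLLOW(A)
  A → T X ): FIRST \ {ε} = { 'g', 'id' } — disjoint from FOLLOW(A)
  A → (: FIRST \ {ε} = { '(' } — overlaps FOLLOW(A) on { '(' }: CONFLICT

T, X have no nullable alternative, so no FIRST/FOLLOW check is needed there.

So the grammar has 2 FIRST/FOLLOW conflicts (marked CONFLICT above).

Answer: Yes. A → '(' A with FOLLOW(A) on { '(' }; A → '(' with FOLLOW(A) on { '(' }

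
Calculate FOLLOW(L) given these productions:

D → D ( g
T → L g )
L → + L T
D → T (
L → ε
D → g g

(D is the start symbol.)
{ '+', 'g' }

In T → L g ): L is followed by g ')', add FIRST(g ')') \ {ε} = { 'g' }
In L → + L T: L is followed by T, add FIRST(T) \ {ε} = { '+', 'g' }

Taking the union: FOLLOW(L) = { '+', 'g' }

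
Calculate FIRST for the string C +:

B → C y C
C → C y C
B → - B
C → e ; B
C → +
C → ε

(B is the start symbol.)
{ '+', 'e', 'y' }

FIRST sets of the non-terminals involved (from the grammar, by fixed-point iteration):
  FIRST(C) = { '+', 'e', 'y', ε }

To compute FIRST(C +), process the symbols left to right:
Symbol C is a non-terminal. Add FIRST(C) \ {ε} = { '+', 'e', 'y' }
C is nullable (ε ∈ FIRST(C)), continue to the next symbol.
Symbol + is a terminal. Add '+' and stop.
FIRST(C +) = { '+', 'e', 'y' }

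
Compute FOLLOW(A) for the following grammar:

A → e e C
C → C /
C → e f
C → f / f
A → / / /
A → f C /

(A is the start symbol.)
To compute FOLLOW(A), find every occurrence of A on a right-hand side N → α A β: add FIRST(β) \ {ε}, and if β is empty or nullable also add FOLLOW(N). Iterate to a fixed point.

A is the start symbol, so $ ∈ FOLLOW(A).
A does not occur on any right-hand side.

Taking the union: FOLLOW(A) = { $ }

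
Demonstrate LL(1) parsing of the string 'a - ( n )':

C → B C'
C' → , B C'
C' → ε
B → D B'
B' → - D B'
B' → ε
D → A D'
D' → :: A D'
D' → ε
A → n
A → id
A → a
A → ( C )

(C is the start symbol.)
Stack is shown with the top on the left.

Stack                    Input        Action
--------------------------------------------
C $                      a - ( n ) $  output C → B C'
B C' $                   a - ( n ) $  output B → D B'
D B' C' $                a - ( n ) $  output D → A D'
A D' B' C' $             a - ( n ) $  output A → a
a D' B' C' $             a - ( n ) $  match 'a'
D' B' C' $               - ( n ) $    output D' → ε
B' C' $                  - ( n ) $    output B' → - D B'
- D B' C' $              - ( n ) $    match '-'
D B' C' $                ( n ) $      output D → A D'
A D' B' C' $             ( n ) $      output A → ( C )
( C ) D' B' C' $         ( n ) $      match '('
C ) D' B' C' $           n ) $        output C → B C'
B C' ) D' B' C' $        n ) $        output B → D B'
D B' C' ) D' B' C' $     n ) $        output D → A D'
A D' B' C' ) D' B' C' $  n ) $        output A → n
n D' B' C' ) D' B' C' $  n ) $        match 'n'
D' B' C' ) D' B' C' $    ) $          output D' → ε
B' C' ) D' B' C' $       ) $          output B' → ε
C' ) D' B' C' $          ) $          output C' → ε
) D' B' C' $             ) $          match ')'
D' B' C' $               $            output D' → ε
B' C' $                  $            output B' → ε
C' $                     $            output C' → ε
$                        $            accept

The string is accepted.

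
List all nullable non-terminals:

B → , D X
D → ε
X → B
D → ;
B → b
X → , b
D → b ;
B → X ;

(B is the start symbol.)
{ 'D' }

ε-productions: D → ε
So D is immediately nullable.
No further non-terminal can be added: every production for the remaining non-terminals contains a terminal or a non-nullable non-terminal.
Nullable = { 'D' }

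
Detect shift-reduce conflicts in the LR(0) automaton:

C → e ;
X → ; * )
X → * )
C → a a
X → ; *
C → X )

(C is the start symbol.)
A shift-reduce conflict occurs when an LR(0) state has both:
  - a complete (reduce) item [A → α .] (dot at the end), and
  - a shift item [B → β . c γ] (dot before a terminal).

Augment with C' → C and build the canonical LR(0) collection (I0 = CLOSURE({[C' → . C]}), then GOTO on every symbol after a dot until no new states appear). It has 13 states:
  I0: { [C → . X )], [C → . a a], [C → . e ;], [C' → . C], [X → . * )], [X → . ; * )], [X → . ; *] }  — shift
  I1: { [X → * . )] }  — shift
  I2: { [X → ; . * )], [X → ; . *] }  — shift
  I3: { [C' → C .] }  — accept
  I4: { [C → X . )] }  — shift
  I5: { [C → a . a] }  — shift
  I6: { [C → e . ;] }  — shift
  I7: { [C → e ; .] }  — reduce
  I8: { [C → a a .] }  — reduce
  I9: { [C → X ) .] }  — reduce
  I10: { [X → ; * . )], [X → ; * .] }  — shift, reduce
  I11: { [X → ; * ) .] }  — reduce
  I12: { [X → * ) .] }  — reduce

I10 contains reduce item [X → ; * .] and shift item [X → ; * . )] — shift-reduce conflict.

Answer: Yes — I10: [X → ; * .] vs [X → ; * . )]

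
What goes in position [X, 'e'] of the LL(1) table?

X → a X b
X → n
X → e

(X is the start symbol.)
X → e

To find M[X, 'e'], we find productions for X where 'e' is in the predict set (PREDICT(N → α) = (FIRST(α) \ {ε}) ∪ (FOLLOW(N) if α ⇒* ε)).

X → a X b: PREDICT = { 'a' }
X → n: PREDICT = { 'n' }
X → e: PREDICT = { 'e' }
  'e' is in predict set, so this production goes in M[X, 'e']

M[X, 'e'] = X → e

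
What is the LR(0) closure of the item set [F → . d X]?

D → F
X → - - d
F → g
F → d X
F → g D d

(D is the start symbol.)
{ [F → . d X] }

Start with: [F → . d X]
The dot precedes the terminal d, so nothing is added.

CLOSURE = { [F → . d X] }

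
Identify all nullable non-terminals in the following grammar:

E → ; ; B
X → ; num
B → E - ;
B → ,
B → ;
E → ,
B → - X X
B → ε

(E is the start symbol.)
A non-terminal is nullable if it can derive ε (the empty string): either it has an ε-production, or it has a production whose right-hand side consists entirely of nullable non-terminals.

ε-productions: B → ε
So B is immediately nullable.
No further non-terminal can be added: every production for the remaining non-terminals contains a terminal or a non-nullable non-terminal.
Nullable = { 'B' }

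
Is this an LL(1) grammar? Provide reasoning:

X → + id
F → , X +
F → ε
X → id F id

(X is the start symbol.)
A grammar is LL(1) if for each non-terminal N with multiple productions, the predict sets of those productions are pairwise disjoint, where PREDICT(N → α) = (FIRST(α) \ {ε}) ∪ (FOLLOW(N) if α ⇒* ε).

Relevant sets:
  FOLLOW(F) = { 'id' }

For X:
  PREDICT(X → '+' id) = { '+' }
  PREDICT(X → id F id) = { 'id' }
For F:
  PREDICT(F → ',' X '+') = { ',' }
  PREDICT(F → ε) = { 'id' }

All predict sets are disjoint. The grammar IS LL(1).

Answer: Yes, the grammar is LL(1).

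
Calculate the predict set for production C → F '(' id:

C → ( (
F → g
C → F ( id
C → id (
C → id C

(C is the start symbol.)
PREDICT(C → F '(' id) = (FIRST(RHS) \ {ε}) ∪ (FOLLOW(C) if ε ∈ FIRST(RHS), i.e. RHS ⇒* ε)
FIRST(F) = { 'g' }
FIRST(F '(' id) = { 'g' }
ε ∉ FIRST(F '(' id), so FOLLOW(C) is not added.
PREDICT(C → F '(' id) = { 'g' }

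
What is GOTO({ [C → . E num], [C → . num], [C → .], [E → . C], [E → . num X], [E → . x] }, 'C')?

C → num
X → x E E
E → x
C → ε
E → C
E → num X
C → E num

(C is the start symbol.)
{ [E → C .] }

GOTO(I, 'C') = CLOSURE({ [A → αX.β] : [A → α.Xβ] ∈ I, X = 'C' })

Items with dot before 'C', with the dot advanced:
  [E → . C] → [E → C .]
Closure adds nothing (no advanced item has the dot before a non-terminal).

GOTO = { [E → C .] }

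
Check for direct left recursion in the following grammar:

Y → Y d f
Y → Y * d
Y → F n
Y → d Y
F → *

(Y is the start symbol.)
Yes, Y is left-recursive

Direct left recursion occurs when N → N α for some non-terminal N (the right-hand side begins with the left-hand side itself).

Y → Y d f: LEFT RECURSIVE (starts with Y)
Y → Y * d: LEFT RECURSIVE (starts with Y)
Y → F n: starts with F
Y → d Y: starts with d
F → *: starts with '*'

The grammar has direct left recursion on: Y.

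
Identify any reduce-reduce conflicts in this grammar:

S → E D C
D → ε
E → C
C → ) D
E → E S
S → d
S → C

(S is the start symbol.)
Augment with S' → S and build the canonical LR(0) collection (I0 = CLOSURE({[S' → . S]}), then GOTO on every symbol after a dot until no new states appear). It has 10 states:
  I0: { [C → . ) D], [E → . C], [E → . E S], [S → . C], [S → . E D C], [S → . d], [S' → . S] }  — shift
  I1: { [C → ) . D], [D → .] }  — reduce
  I2: { [E → C .], [S → C .] }  — 2 reduces
  I3: { [C → . ) D], [D → .], [E → . C], [E → . E S], [E → E . S], [S → . C], [S → . E D C], [S → . d], [S → E . D C] }  — shift, reduce
  I4: { [S' → S .] }  — accept
  I5: { [S → d .] }  — reduce
  I6: { [C → . ) D], [S → E D . C] }  — shift
  I7: { [E → E S .] }  — reduce
  I8: { [S → E D C .] }  — reduce
  I9: { [C → ) D .] }  — reduce

I2 contains complete items [E → C .], [S → C .] — reduce-reduce conflict.

Answer: Yes — I2: [E → C .] vs [S → C .]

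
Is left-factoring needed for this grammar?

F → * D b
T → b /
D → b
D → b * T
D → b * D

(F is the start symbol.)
Yes, D has productions with common prefix 'b'

Left-factoring is needed when two productions for the same non-terminal
share a common prefix on the right-hand side.

Productions for D:
  D → b
  D → b * T
  D → b * D

Found common prefix 'b' in productions for D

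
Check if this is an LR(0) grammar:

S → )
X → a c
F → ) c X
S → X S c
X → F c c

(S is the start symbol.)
Augment with S' → S and build the canonical LR(0) collection (I0 = CLOSURE({[S' → . S]}), then GOTO on every symbol after a dot until no new states appear). It has 14 states:
  I0: { [F → . ) c X], [S → . )], [S → . X S c], [S' → . S], [X → . F c c], [X → . a c] }  — shift
  I1: { [F → ) . c X], [S → ) .] }  — shift, reduce
  I2: { [X → F . c c] }  — shift
  I3: { [S' → S .] }  — accept
  I4: { [F → . ) c X], [S → . )], [S → . X S c], [S → X . S c], [X → . F c c], [X → . a c] }  — shift
  I5: { [X → a . c] }  — shift
  I6: { [X → a c .] }  — reduce
  I7: { [S → X S . c] }  — shift
  I8: { [S → X S c .] }  — reduce
  I9: { [X → F c . c] }  — shift
  I10: { [X → F c c .] }  — reduce
  I11: { [F → ) c . X], [F → . ) c X], [X → . F c c], [X → . a c] }  — shift
  I12: { [F → ) . c X] }  — shift
  I13: { [F → ) c X .] }  — reduce

Conflict in state I1:
  Shift-reduce conflict between [S → ) .] and [F → ) . c X]
So the grammar is NOT LR(0).

Answer: No. Shift-reduce conflict between [S → ) .] and [F → ) . c X]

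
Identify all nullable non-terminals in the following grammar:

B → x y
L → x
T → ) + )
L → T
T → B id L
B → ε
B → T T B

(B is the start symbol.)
{ 'B' }

ε-productions: B → ε
So B is immediately nullable.
No further non-terminal can be added: every production for the remaining non-terminals contains a terminal or a non-nullable non-terminal.
Nullable = { 'B' }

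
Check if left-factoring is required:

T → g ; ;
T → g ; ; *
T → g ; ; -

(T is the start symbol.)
Yes, T has productions with common prefix 'g ; ;'

Left-factoring is needed when two productions for the same non-terminal
share a common prefix on the right-hand side.

Productions for T:
  T → g ; ;
  T → g ; ; *
  T → g ; ; -

Found common prefix 'g ; ;' in productions for T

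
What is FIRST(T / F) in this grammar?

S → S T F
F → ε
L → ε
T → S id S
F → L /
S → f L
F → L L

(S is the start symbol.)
{ 'f' }

FIRST sets of the non-terminals involved (from the grammar, by fixed-point iteration):
  FIRST(T) = { 'f' }

To compute FIRST(T / F), process the symbols left to right:
Symbol T is a non-terminal. Add FIRST(T) \ {ε} = { 'f' }
T is not nullable (ε ∉ FIRST(T)), so stop here.
FIRST(T / F) = { 'f' }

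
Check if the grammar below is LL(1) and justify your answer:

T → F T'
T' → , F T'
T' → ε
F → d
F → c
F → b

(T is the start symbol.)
Relevant sets:
  FOLLOW(T') = { $ }

For T':
  PREDICT(T' → ',' F T') = { ',' }
  PREDICT(T' → ε) = { $ }
For F:
  PREDICT(F → d) = { 'd' }
  PREDICT(F → c) = { 'c' }
  PREDICT(F → b) = { 'b' }
T has a single production, so nothing to check there.

All predict sets are disjoint. The grammar IS LL(1).

Answer: Yes, the grammar is LL(1).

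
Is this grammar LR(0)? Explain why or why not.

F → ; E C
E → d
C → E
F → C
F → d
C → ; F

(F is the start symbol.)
Augment with F' → F and build the canonical LR(0) collection (I0 = CLOSURE({[F' → . F]}), then GOTO on every symbol after a dot until no new states appear). It has 11 states:
  I0: { [C → . ; F], [C → . E], [E → . d], [F → . ; E C], [F → . C], [F → . d], [F' → . F] }  — shift
  I1: { [C → . ; F], [C → . E], [C → ; . F], [E → . d], [F → . ; E C], [F → . C], [F → . d], [F → ; . E C] }  — shift
  I2: { [F → C .] }  — reduce
  I3: { [C → E .] }  — reduce
  I4: { [F' → F .] }  — accept
  I5: { [E → d .], [F → d .] }  — 2 reduces
  I6: { [C → . ; F], [C → . E], [C → E .], [E → . d], [F → ; E . C] }  — shift, reduce
  I7: { [C → ; F .] }  — reduce
  I8: { [C → . ; F], [C → . E], [C → ; . F], [E → . d], [F → . ; E C], [F → . C], [F → . d] }  — shift
  I9: { [F → ; E C .] }  — reduce
  I10: { [E → d .] }  — reduce

Conflict in state I5:
  Reduce-reduce conflict: [E → d .] and [F → d .]
So the grammar is NOT LR(0).

Answer: No. Reduce-reduce conflict: [E → d .] and [F → d .]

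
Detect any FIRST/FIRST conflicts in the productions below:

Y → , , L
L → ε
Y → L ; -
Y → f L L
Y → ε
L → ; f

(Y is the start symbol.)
No FIRST/FIRST conflicts.

A FIRST/FIRST conflict occurs when two productions N → α and N → β for the same non-terminal have FIRST(α) ∩ FIRST(β) ≠ ∅ (with ε ∈ FIRST of a nullable right-hand side, so two nullable alternatives also conflict).

FIRST sets of the non-terminals at (or reachable through a nullable prefix from) the front of some alternative:
  FIRST(L) = { ';', ε }

Productions for Y:
  Y → , , L: FIRST = { ',' }
  Y → L ; -: FIRST = { ';' }
  Y → f L L: FIRST = { 'f' }
  Y → ε: FIRST = { ε }
Productions for L:
  L → ε: FIRST = { ε }
  L → ; f: FIRST = { ';' }

All alternatives of each non-terminal have pairwise disjoint FIRST sets.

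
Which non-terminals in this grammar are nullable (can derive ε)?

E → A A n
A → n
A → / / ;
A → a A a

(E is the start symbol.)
A non-terminal is nullable if it can derive ε (the empty string): either it has an ε-production, or it has a production whose right-hand side consists entirely of nullable non-terminals.

There are no ε-productions, so no non-terminal can derive ε.
No non-terminals are nullable.

Answer: None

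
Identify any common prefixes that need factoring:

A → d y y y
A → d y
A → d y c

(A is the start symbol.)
Yes, A has productions with common prefix 'd y'

Left-factoring is needed when two productions for the same non-terminal
share a common prefix on the right-hand side.

Productions for A:
  A → d y y y
  A → d y
  A → d y c

Found common prefix 'd y' in productions for A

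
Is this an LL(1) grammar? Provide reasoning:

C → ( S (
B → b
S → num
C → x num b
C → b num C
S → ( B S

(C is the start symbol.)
Yes, the grammar is LL(1).

For C:
  PREDICT(C → '(' S '(') = { '(' }
  PREDICT(C → x num b) = { 'x' }
  PREDICT(C → b num C) = { 'b' }
For S:
  PREDICT(S → num) = { 'num' }
  PREDICT(S → '(' B S) = { '(' }
B has a single production, so nothing to check there.

All predict sets are disjoint. The grammar IS LL(1).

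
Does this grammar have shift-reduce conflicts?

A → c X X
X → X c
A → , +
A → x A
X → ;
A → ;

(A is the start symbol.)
Yes — I9: [A → c X X .] vs [X → X . c]

Augment with A' → A and build the canonical LR(0) collection (I0 = CLOSURE({[A' → . A]}), then GOTO on every symbol after a dot until no new states appear). It has 12 states:
  I0: { [A → . , +], [A → . ;], [A → . c X X], [A → . x A], [A' → . A] }  — shift
  I1: { [A → , . +] }  — shift
  I2: { [A → ; .] }  — reduce
  I3: { [A' → A .] }  — accept
  I4: { [A → c . X X], [X → . ;], [X → . X c] }  — shift
  I5: { [A → . , +], [A → . ;], [A → . c X X], [A → . x A], [A → x . A] }  — shift
  I6: { [A → x A .] }  — reduce
  I7: { [X → ; .] }  — reduce
  I8: { [A → c X . X], [X → . ;], [X → . X c], [X → X . c] }  — shift
  I9: { [A → c X X .], [X → X . c] }  — shift, reduce
  I10: { [X → X c .] }  — reduce
  I11: { [A → , + .] }  — reduce

I9 contains reduce item [A → c X X .] and shift item [X → X . c] — shift-reduce conflict.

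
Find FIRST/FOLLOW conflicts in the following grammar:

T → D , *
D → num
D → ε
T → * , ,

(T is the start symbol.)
No FIRST/FOLLOW conflicts.

Nullable non-terminals: D.

D: nullable alternative(s) D → ε; FOLLOW(D) = { ',' }
  D → num: FIRST \ {ε} = { 'num' } — disjoint from FOLLOW(D)
  D → ε: FIRST \ {ε} = { } — this is the only nullable alternative, skip

T has no nullable alternative, so no FIRST/FOLLOW check is needed there.

No FIRST/FOLLOW conflicts found.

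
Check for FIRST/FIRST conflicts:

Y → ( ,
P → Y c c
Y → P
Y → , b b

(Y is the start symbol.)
Yes. Y → '(' ',' / Y → P on { '(' }; Y → P / Y → ',' b b on { ',' }

A FIRST/FIRST conflict occurs when two productions N → α and N → β for the same non-terminal have FIRST(α) ∩ FIRST(β) ≠ ∅ (with ε ∈ FIRST of a nullable right-hand side, so two nullable alternatives also conflict).

FIRST sets of the non-terminals at (or reachable through a nullable prefix from) the front of some alternative:
  FIRST(P) = { '(', ',' }

Productions for Y:
  Y → ( ,: FIRST = { '(' }
  Y → P: FIRST = { '(', ',' }
  Y → , b b: FIRST = { ',' }
P has only one production, so no FIRST/FIRST conflict is possible there.

Conflict for Y: Y → ( , and Y → P
  Overlap: { '(' }
Conflict for Y: Y → P and Y → , b b
  Overlap: { ',' }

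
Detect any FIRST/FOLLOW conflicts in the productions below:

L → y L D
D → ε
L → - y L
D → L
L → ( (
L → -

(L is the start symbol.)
Nullable non-terminals: D.
FIRST sets used below: FIRST(L) = { '(', '-', 'y' }

D: nullable alternative(s) D → ε; FOLLOW(D) = { $, '(', '-', 'y' }
  D → ε: FIRST \ {ε} = { } — this is the only nullable alternative, skip
  D → L: FIRST \ {ε} = { '(', '-', 'y' } — overlaps FOLLOW(D) on { '(', '-', 'y' }: CONFLICT

L has no nullable alternative, so no FIRST/FOLLOW check is needed there.

So the grammar has 1 FIRST/FOLLOW conflict (marked CONFLICT above).

Answer: Yes. D → L with FOLLOW(D) on { '(', '-', 'y' }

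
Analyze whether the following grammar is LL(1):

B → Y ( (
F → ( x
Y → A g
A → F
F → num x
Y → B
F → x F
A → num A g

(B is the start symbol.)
A grammar is LL(1) if for each non-terminal N with multiple productions, the predict sets of those productions are pairwise disjoint, where PREDICT(N → α) = (FIRST(α) \ {ε}) ∪ (FOLLOW(N) if α ⇒* ε).

Relevant sets:
  FIRST(A) = { '(', 'num', 'x' }
  FIRST(B) = { '(', 'num', 'x' }
  FIRST(F) = { '(', 'num', 'x' }

For F:
  PREDICT(F → '(' x) = { '(' }
  PREDICT(F → num x) = { 'num' }
  PREDICT(F → x F) = { 'x' }
For Y:
  PREDICT(Y → A g) = { '(', 'num', 'x' }
  PREDICT(Y → B) = { '(', 'num', 'x' }
For A:
  PREDICT(A → F) = { '(', 'num', 'x' }
  PREDICT(A → num A g) = { 'num' }
B has a single production, so nothing to check there.

Conflict found: Predict set conflict for Y: { '(', 'num', 'x' }
The grammar is NOT LL(1).

Answer: No. Predict set conflict for Y: { '(', 'num', 'x' }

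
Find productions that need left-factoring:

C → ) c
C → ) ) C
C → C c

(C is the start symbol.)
Left-factoring is needed when two productions for the same non-terminal
share a common prefix on the right-hand side.

Productions for C:
  C → ) c
  C → ) ) C
  C → C c

Found common prefix ')' in productions for C

Answer: Yes, C has productions with common prefix ')'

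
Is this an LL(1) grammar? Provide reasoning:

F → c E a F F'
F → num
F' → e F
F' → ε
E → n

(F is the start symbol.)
No. Predict set conflict for F': { 'e' }

Relevant sets:
  FOLLOW(F') = { $, 'e' }

For F:
  PREDICT(F → c E a F F') = { 'c' }
  PREDICT(F → num) = { 'num' }
For F':
  PREDICT(F' → e F) = { 'e' }
  PREDICT(F' → ε) = { $, 'e' }
E has a single production, so nothing to check there.

Conflict found: Predict set conflict for F': { 'e' }
The grammar is NOT LL(1).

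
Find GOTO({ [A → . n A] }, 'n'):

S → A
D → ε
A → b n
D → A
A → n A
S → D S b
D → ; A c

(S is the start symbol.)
GOTO(I, 'n') = CLOSURE({ [A → αX.β] : [A → α.Xβ] ∈ I, X = 'n' })

Items with dot before 'n', with the dot advanced:
  [A → . n A] → [A → n . A]
Closure of the advanced items:
  [A → n . A] has the dot before A: add [A → . b n], [A → . n A]

GOTO = { [A → . b n], [A → . n A], [A → n . A] }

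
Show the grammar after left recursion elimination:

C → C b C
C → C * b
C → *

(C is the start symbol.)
C is directly left-recursive. The standard transformation for
  A → A α₁ | ... | A α_m | β₁ | ... | β_n
is
  A  → β₁ A' | ... | β_n A'
  A' → α₁ A' | ... | α_m A' | ε

C → * becomes C → * C'
C → C b C becomes C' → b C C'
C → C * b becomes C' → * b C'
Add C' → ε

Resulting grammar:
C → * C'
C' → b C C'
C' → * b C'
C' → ε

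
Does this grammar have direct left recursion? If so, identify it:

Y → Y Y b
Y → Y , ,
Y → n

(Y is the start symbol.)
Y → Y Y b: LEFT RECURSIVE (starts with Y)
Y → Y , ,: LEFT RECURSIVE (starts with Y)
Y → n: starts with n

The grammar has direct left recursion on: Y.

Answer: Yes, Y is left-recursive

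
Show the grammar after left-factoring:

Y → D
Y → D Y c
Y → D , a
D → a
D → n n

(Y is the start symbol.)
Left-factoring transforms A → αβ₁ | αβ₂ into A → αA' and A' → β₁ | β₂
(α is the longest common prefix among the alternatives). Repeat until
no nonterminal has two alternatives with a common prefix.

Round 1: Y has alternatives sharing prefix 'D'. Introduce Y': Y → D Y'
  Add: Y' → ε
  Add: Y' → Y c
  Add: Y' → , a

No remaining common prefixes — done.

Resulting grammar:
Y → D Y'
Y' → ε
Y' → Y c
Y' → , a
D → a
D → n n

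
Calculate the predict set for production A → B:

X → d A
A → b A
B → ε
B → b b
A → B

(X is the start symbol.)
{ $, 'b' }

PREDICT(A → B) = (FIRST(RHS) \ {ε}) ∪ (FOLLOW(A) if ε ∈ FIRST(RHS), i.e. RHS ⇒* ε)
FIRST(B) = { 'b', ε }
FIRST(B) = { 'b', ε }
ε ∈ FIRST(B) (the right-hand side is nullable), so add FOLLOW(A) = { $ }
PREDICT(A → B) = { $, 'b' }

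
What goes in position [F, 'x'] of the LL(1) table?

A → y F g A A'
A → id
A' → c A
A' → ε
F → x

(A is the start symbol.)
F → x

To find M[F, 'x'], we find productions for F where 'x' is in the predict set (PREDICT(N → α) = (FIRST(α) \ {ε}) ∪ (FOLLOW(N) if α ⇒* ε)).

F → x: PREDICT = { 'x' }
  'x' is in predict set, so this production goes in M[F, 'x']

M[F, 'x'] = F → x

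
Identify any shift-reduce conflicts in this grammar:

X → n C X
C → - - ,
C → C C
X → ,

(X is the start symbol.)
Yes — I6: [C → C C .] vs [C → . - - ,]

A shift-reduce conflict occurs when an LR(0) state has both:
  - a complete (reduce) item [A → α .] (dot at the end), and
  - a shift item [B → β . c γ] (dot before a terminal).

Augment with X' → X and build the canonical LR(0) collection (I0 = CLOSURE({[X' → . X]}), then GOTO on every symbol after a dot until no new states appear). It has 10 states:
  I0: { [X → . ,], [X → . n C X], [X' → . X] }  — shift
  I1: { [X → , .] }  — reduce
  I2: { [X' → X .] }  — accept
  I3: { [C → . - - ,], [C → . C C], [X → n . C X] }  — shift
  I4: { [C → - . - ,] }  — shift
  I5: { [C → . - - ,], [C → . C C], [C → C . C], [X → . ,], [X → . n C X], [X → n C . X] }  — shift
  I6: { [C → . - - ,], [C → . C C], [C → C . C], [C → C C .] }  — shift, reduce
  I7: { [X → n C X .] }  — reduce
  I8: { [C → - - . ,] }  — shift
  I9: { [C → - - , .] }  — reduce

I6 contains reduce item [C → C C .] and shift item [C → . - - ,] — shift-reduce conflict.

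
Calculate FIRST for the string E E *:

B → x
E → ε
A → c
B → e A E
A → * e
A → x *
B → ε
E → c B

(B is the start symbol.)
FIRST sets of the non-terminals involved (from the grammar, by fixed-point iteration):
  FIRST(E) = { 'c', ε }

To compute FIRST(E E *), process the symbols left to right:
Symbol E is a non-terminal. Add FIRST(E) \ {ε} = { 'c' }
E is nullable (ε ∈ FIRST(E)), continue to the next symbol.
Symbol E is a non-terminal. Add FIRST(E) \ {ε} = { 'c' }
E is nullable (ε ∈ FIRST(E)), continue to the next symbol.
Symbol * is a terminal. Add '*' and stop.
FIRST(E E *) = { '*', 'c' }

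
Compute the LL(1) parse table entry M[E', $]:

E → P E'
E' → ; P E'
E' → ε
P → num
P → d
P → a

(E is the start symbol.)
To find M[E', $], we find productions for E' where $ is in the predict set (PREDICT(N → α) = (FIRST(α) \ {ε}) ∪ (FOLLOW(N) if α ⇒* ε)).

Relevant sets:
  FOLLOW(E') = { $ }

E' → ; P E': PREDICT = { ';' }
E' → ε: PREDICT = { $ }
  $ is in predict set, so this production goes in M[E', $]

M[E', $] = E' → ε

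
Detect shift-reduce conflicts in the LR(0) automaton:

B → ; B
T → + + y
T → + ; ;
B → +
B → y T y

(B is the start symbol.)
No shift-reduce conflicts

Augment with B' → B and build the canonical LR(0) collection (I0 = CLOSURE({[B' → . B]}), then GOTO on every symbol after a dot until no new states appear). It has 13 states:
  I0: { [B → . +], [B → . ; B], [B → . y T y], [B' → . B] }  — shift
  I1: { [B → + .] }  — reduce
  I2: { [B → . +], [B → . ; B], [B → . y T y], [B → ; . B] }  — shift
  I3: { [B' → B .] }  — accept
  I4: { [B → y . T y], [T → . + + y], [T → . + ; ;] }  — shift
  I5: { [T → + . + y], [T → + . ; ;] }  — shift
  I6: { [B → y T . y] }  — shift
  I7: { [B → y T y .] }  — reduce
  I8: { [T → + + . y] }  — shift
  I9: { [T → + ; . ;] }  — shift
  I10: { [T → + ; ; .] }  — reduce
  I11: { [T → + + y .] }  — reduce
  I12: { [B → ; B .] }  — reduce

No state contains both a complete item and a shift item.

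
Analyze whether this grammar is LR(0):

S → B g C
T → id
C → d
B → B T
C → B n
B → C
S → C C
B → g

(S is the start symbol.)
A grammar is LR(0) if no state in the canonical LR(0) collection has:
  - both a shift item (dot before a terminal) and a complete item (shift-reduce conflict), or
  - two or more complete items (reduce-reduce conflict; the accept item [S' → S .] counts as a complete item here).

Augment with S' → S and build the canonical LR(0) collection (I0 = CLOSURE({[S' → . S]}), then GOTO on every symbol after a dot until no new states appear). It has 13 states:
  I0: { [B → . B T], [B → . C], [B → . g], [C → . B n], [C → . d], [S → . B g C], [S → . C C], [S' → . S] }  — shift
  I1: { [B → B . T], [C → B . n], [S → B . g C], [T → . id] }  — shift
  I2: { [B → . B T], [B → . C], [B → . g], [B → C .], [C → . B n], [C → . d], [S → C . C] }  — shift, reduce
  I3: { [S' → S .] }  — accept
  I4: { [C → d .] }  — reduce
  I5: { [B → g .] }  — reduce
  I6: { [B → B . T], [C → B . n], [T → . id] }  — shift
  I7: { [B → C .], [S → C C .] }  — 2 reduces
  I8: { [B → B T .] }  — reduce
  I9: { [T → id .] }  — reduce
  I10: { [C → B n .] }  — reduce
  I11: { [B → . B T], [B → . C], [B → . g], [C → . B n], [C → . d], [S → B g . C] }  — shift
  I12: { [B → C .], [S → B g C .] }  — 2 reduces

Conflict in state I2:
  Shift-reduce conflict between [B → C .] and [B → . g]
So the grammar is NOT LR(0).

Answer: No. Shift-reduce conflict between [B → C .] and [B → . g]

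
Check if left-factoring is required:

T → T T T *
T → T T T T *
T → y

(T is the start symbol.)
Left-factoring is needed when two productions for the same non-terminal
share a common prefix on the right-hand side.

Productions for T:
  T → T T T *
  T → T T T T *
  T → y

Found common prefix 'T T T' in productions for T

Answer: Yes, T has productions with common prefix 'T T T'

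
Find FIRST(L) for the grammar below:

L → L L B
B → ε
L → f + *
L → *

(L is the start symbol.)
{ '*', 'f' }

From L → L L B:
  - L is the symbol being defined: contributes nothing new
    L is not nullable, so stop
From L → f + *:
  - f is a terminal: add 'f' and stop
From L → *:
  - '*' is a terminal: add '*' and stop

Collecting: FIRST(L) = { '*', 'f' }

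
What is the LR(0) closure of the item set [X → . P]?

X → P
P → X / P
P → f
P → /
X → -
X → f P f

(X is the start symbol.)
Start with: [X → . P]
  [X → . P] has the dot before P: add [P → . X / P], [P → . f], [P → . /]
  [P → . X / P] has the dot before X: add [X → . -], [X → . f P f]
No further items can be added.

CLOSURE = { [P → . /], [P → . X / P], [P → . f], [X → . -], [X → . P], [X → . f P f] }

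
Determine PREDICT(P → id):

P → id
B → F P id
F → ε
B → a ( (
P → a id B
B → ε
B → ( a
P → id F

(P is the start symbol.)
PREDICT(P → id) = (FIRST(RHS) \ {ε}) ∪ (FOLLOW(P) if ε ∈ FIRST(RHS), i.e. RHS ⇒* ε)
FIRST(id) = { 'id' }
ε ∉ FIRST(id), so FOLLOW(P) is not added.
PREDICT(P → id) = { 'id' }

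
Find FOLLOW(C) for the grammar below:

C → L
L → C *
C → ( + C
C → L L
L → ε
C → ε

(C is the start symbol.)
{ $, '*' }

C is the start symbol, so $ ∈ FOLLOW(C).
In L → C *: C is followed by '*', add FIRST('*') \ {ε} = { '*' }
In C → ( + C: C is at the end; this adds FOLLOW(C) to itself — nothing new

Taking the union: FOLLOW(C) = { $, '*' }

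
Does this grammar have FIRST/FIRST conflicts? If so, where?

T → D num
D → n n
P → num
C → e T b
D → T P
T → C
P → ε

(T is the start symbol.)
FIRST sets of the non-terminals at (or reachable through a nullable prefix from) the front of some alternative:
  FIRST(D) = { 'e', 'n' }
  FIRST(C) = { 'e' }
  FIRST(T) = { 'e', 'n' }

Productions for T:
  T → D num: FIRST = { 'e', 'n' }
  T → C: FIRST = { 'e' }
Productions for D:
  D → n n: FIRST = { 'n' }
  D → T P: FIRST = { 'e', 'n' }
Productions for P:
  P → num: FIRST = { 'num' }
  P → ε: FIRST = { ε }
C has only one production, so no FIRST/FIRST conflict is possible there.

Conflict for T: T → D num and T → C
  Overlap: { 'e' }
Conflict for D: D → n n and D → T P
  Overlap: { 'n' }

Answer: Yes. T → D num / T → C on { 'e' }; D → n n / D → T P on { 'n' }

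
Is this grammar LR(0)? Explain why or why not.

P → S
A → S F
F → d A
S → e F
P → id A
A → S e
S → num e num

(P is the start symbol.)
A grammar is LR(0) if no state in the canonical LR(0) collection has:
  - both a shift item (dot before a terminal) and a complete item (shift-reduce conflict), or
  - two or more complete items (reduce-reduce conflict; the accept item [P' → P .] counts as a complete item here).

Augment with P' → P and build the canonical LR(0) collection (I0 = CLOSURE({[P' → . P]}), then GOTO on every symbol after a dot until no new states appear). It has 15 states:
  I0: { [P → . S], [P → . id A], [P' → . P], [S → . e F], [S → . num e num] }  — shift
  I1: { [P' → P .] }  — accept
  I2: { [P → S .] }  — reduce
  I3: { [F → . d A], [S → e . F] }  — shift
  I4: { [A → . S F], [A → . S e], [P → id . A], [S → . e F], [S → . num e num] }  — shift
  I5: { [S → num . e num] }  — shift
  I6: { [S → num e . num] }  — shift
  I7: { [S → num e num .] }  — reduce
  I8: { [P → id A .] }  — reduce
  I9: { [A → S . F], [A → S . e], [F → . d A] }  — shift
  I10: { [A → S F .] }  — reduce
  I11: { [A → . S F], [A → . S e], [F → d . A], [S → . e F], [S → . num e num] }  — shift
  I12: { [A → S e .] }  — reduce
  I13: { [F → d A .] }  — reduce
  I14: { [S → e F .] }  — reduce

Every state is either a pure shift/goto state or contains exactly one complete item and nothing to shift — no conflicts. The grammar is LR(0).

Answer: Yes, the grammar is LR(0)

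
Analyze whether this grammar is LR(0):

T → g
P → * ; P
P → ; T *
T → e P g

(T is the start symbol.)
Augment with T' → T and build the canonical LR(0) collection (I0 = CLOSURE({[T' → . T]}), then GOTO on every symbol after a dot until no new states appear). It has 12 states:
  I0: { [T → . e P g], [T → . g], [T' → . T] }  — shift
  I1: { [T' → T .] }  — accept
  I2: { [P → . * ; P], [P → . ; T *], [T → e . P g] }  — shift
  I3: { [T → g .] }  — reduce
  I4: { [P → * . ; P] }  — shift
  I5: { [P → ; . T *], [T → . e P g], [T → . g] }  — shift
  I6: { [T → e P . g] }  — shift
  I7: { [T → e P g .] }  — reduce
  I8: { [P → ; T . *] }  — shift
  I9: { [P → ; T * .] }  — reduce
  I10: { [P → * ; . P], [P → . * ; P], [P → . ; T *] }  — shift
  I11: { [P → * ; P .] }  — reduce

Every state is either a pure shift/goto state or contains exactly one complete item and nothing to shift — no conflicts. The grammar is LR(0).

Answer: Yes, the grammar is LR(0)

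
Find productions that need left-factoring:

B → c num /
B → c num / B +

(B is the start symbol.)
Yes, B has productions with common prefix 'c num /'

Left-factoring is needed when two productions for the same non-terminal
share a common prefix on the right-hand side.

Productions for B:
  B → c num /
  B → c num / B +

Found common prefix 'c num /' in productions for B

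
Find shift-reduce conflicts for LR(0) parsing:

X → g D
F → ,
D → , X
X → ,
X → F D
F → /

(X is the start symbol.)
No shift-reduce conflicts

A shift-reduce conflict occurs when an LR(0) state has both:
  - a complete (reduce) item [A → α .] (dot at the end), and
  - a shift item [B → β . c γ] (dot before a terminal).

Augment with X' → X and build the canonical LR(0) collection (I0 = CLOSURE({[X' → . X]}), then GOTO on every symbol after a dot until no new states appear). It has 10 states:
  I0: { [F → . ,], [F → . /], [X → . ,], [X → . F D], [X → . g D], [X' → . X] }  — shift
  I1: { [F → , .], [X → , .] }  — 2 reduces
  I2: { [F → / .] }  — reduce
  I3: { [D → . , X], [X → F . D] }  — shift
  I4: { [X' → X .] }  — accept
  I5: { [D → . , X], [X → g . D] }  — shift
  I6: { [D → , . X], [F → . ,], [F → . /], [X → . ,], [X → . F D], [X → . g D] }  — shift
  I7: { [X → g D .] }  — reduce
  I8: { [D → , X .] }  — reduce
  I9: { [X → F D .] }  — reduce

No state contains both a complete item and a shift item.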